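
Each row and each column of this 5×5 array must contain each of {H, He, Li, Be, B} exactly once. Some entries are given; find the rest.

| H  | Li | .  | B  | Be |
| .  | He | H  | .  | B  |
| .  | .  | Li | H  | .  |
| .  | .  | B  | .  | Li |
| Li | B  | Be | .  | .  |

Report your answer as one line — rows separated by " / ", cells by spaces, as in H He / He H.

H Li He B Be / Be He H Li B / B Be Li H He / He H B Be Li / Li B Be He H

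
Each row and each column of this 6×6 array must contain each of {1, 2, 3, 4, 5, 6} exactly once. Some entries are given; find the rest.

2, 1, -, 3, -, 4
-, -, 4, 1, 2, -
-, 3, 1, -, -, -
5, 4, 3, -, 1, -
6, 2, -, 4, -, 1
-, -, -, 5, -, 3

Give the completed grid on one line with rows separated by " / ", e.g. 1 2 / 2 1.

2 1 6 3 5 4 / 3 5 4 1 2 6 / 4 3 1 2 6 5 / 5 4 3 6 1 2 / 6 2 5 4 3 1 / 1 6 2 5 4 3

row 2 has {1,2,4}; column 1 has {2,5,6} — only 3 is left for (r2,c1).
row 3 has {1,3}; column 1 has {2,3,5,6} — only 4 is left for (r3,c1).
row 5 has {1,2,4,6}; column 3 has {1,3,4} — only 5 is left for (r5,c3).
row 5 has {1,2,4,5,6}; column 5 has {1,2} — only 3 is left for (r5,c5).
row 6 has {3,5}; column 1 has {2,3,4,5,6} — only 1 is left for (r6,c1).
row 6 has {1,3,5}; column 2 has {1,2,3,4} — only 6 is left for (r6,c2).
row 6 has {1,3,5,6}; column 3 has {1,3,4,5} — only 2 is left for (r6,c3).
row 6 has {1,2,3,5,6}; column 5 has {1,2,3} — only 4 is left for (r6,c5).
row 1 has {1,2,3,4}; column 3 has {1,2,3,4,5} — only 6 is left for (r1,c3).
row 1 has {1,2,3,4,6}; column 5 has {1,2,3,4} — only 5 is left for (r1,c5).
row 2 has {1,2,3,4}; column 2 has {1,2,3,4,6} — only 5 is left for (r2,c2).
row 2 has {1,2,3,4,5}; column 6 has {1,3,4} — only 6 is left for (r2,c6).
row 3 has {1,3,4}; column 5 has {1,2,3,4,5} — only 6 is left for (r3,c5).
row 4 has {1,3,4,5}; column 6 has {1,3,4,6} — only 2 is left for (r4,c6).
row 3 has {1,3,4,6}; column 4 has {1,3,4,5} — only 2 is left for (r3,c4).
row 3 has {1,2,3,4,6}; column 6 has {1,2,3,4,6} — only 5 is left for (r3,c6).
row 4 has {1,2,3,4,5}; column 4 has {1,2,3,4,5} — only 6 is left for (r4,c4).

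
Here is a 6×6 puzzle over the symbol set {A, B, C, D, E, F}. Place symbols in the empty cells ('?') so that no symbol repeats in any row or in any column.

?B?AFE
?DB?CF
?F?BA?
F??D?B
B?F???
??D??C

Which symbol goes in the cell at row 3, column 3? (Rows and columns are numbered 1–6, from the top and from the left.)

E

Cell (r1,c3): row 1 has {A,B,E,F}; column 3 has {B,D,F} → C.
Cell (r2,c4): row 2 has {B,C,D,F}; column 4 has {A,B,D} → E.
Cell (r3,c3): row 3 has {A,B,F}; column 3 has {B,C,D,F} → E.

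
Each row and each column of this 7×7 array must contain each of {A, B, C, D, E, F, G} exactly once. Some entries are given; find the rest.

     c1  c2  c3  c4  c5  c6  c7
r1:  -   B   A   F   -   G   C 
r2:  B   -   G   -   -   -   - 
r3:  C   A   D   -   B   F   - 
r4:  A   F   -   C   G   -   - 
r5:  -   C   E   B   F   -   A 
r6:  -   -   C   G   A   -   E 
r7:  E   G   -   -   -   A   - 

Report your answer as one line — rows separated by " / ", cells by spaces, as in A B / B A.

D B A F E G C / B E G A D C F / C A D E B F G / A F B C G E D / G C E B F D A / F D C G A B E / E G F D C A B

(r1,c1) = D
(r1,c5) = E
(r3,c4) = E
(r3,c7) = G
(r4,c3) = B
(r4,c7) = D
(r5,c1) = G
(r5,c6) = D
(r6,c1) = F
(r6,c2) = D
(r6,c6) = B
(r7,c3) = F
(r7,c4) = D
(r7,c5) = C
(r7,c7) = B
(r2,c2) = E
(r2,c4) = A
(r2,c5) = D
(r2,c6) = C
(r2,c7) = F
(r4,c6) = E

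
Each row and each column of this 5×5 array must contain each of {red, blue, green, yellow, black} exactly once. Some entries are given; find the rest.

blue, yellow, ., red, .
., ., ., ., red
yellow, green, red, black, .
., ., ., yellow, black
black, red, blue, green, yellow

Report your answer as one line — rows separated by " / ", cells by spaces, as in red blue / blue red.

(r1,c5): row 1 has {red,blue,yellow}; column 5 has {red,yellow,black}, so it must be green.
(r2,c1): row 2 has {red}; column 1 has {blue,yellow,black}, so it must be green.
(r2,c4): row 2 has {red,green}; column 4 has {red,green,yellow,black}, so it must be blue.
(r3,c5): row 3 has {red,green,yellow,black}; column 5 has {red,green,yellow,black}, so it must be blue.
(r4,c1): row 4 has {yellow,black}; column 1 has {blue,green,yellow,black}, so it must be red.
(r4,c2): row 4 has {red,yellow,black}; column 2 has {red,green,yellow}, so it must be blue.
(r4,c3): row 4 has {red,blue,yellow,black}; column 3 has {red,blue}, so it must be green.
(r1,c3): row 1 has {red,blue,green,yellow}; column 3 has {red,blue,green}, so it must be black.
(r2,c2): row 2 has {red,blue,green}; column 2 has {red,blue,green,yellow}, so it must be black.
(r2,c3): row 2 has {red,blue,green,black}; column 3 has {red,blue,green,black}, so it must be yellow.

blue yellow black red green / green black yellow blue red / yellow green red black blue / red blue green yellow black / black red blue green yellow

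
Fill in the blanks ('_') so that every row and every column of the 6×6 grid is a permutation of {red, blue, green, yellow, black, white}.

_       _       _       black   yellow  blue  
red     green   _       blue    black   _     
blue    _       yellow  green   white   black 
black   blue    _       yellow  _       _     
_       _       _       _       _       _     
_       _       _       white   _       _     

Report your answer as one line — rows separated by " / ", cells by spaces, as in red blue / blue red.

green white red black yellow blue / red green white blue black yellow / blue red yellow green white black / black blue green yellow red white / white yellow black red blue green / yellow black blue white green red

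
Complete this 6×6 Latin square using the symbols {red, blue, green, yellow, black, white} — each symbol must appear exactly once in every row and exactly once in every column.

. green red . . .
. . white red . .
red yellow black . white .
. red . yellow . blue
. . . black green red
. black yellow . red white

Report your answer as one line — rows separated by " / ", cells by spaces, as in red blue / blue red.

black green red white blue yellow / green blue white red yellow black / red yellow black blue white green / white red green yellow black blue / yellow white blue black green red / blue black yellow green red white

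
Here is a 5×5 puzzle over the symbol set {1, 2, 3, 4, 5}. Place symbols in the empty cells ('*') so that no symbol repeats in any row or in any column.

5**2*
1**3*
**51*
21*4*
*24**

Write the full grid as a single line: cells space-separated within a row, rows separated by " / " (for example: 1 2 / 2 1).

5 4 1 2 3 / 1 5 2 3 4 / 4 3 5 1 2 / 2 1 3 4 5 / 3 2 4 5 1

At row 2, column 3: row 2 has {1,3}; column 3 has {4,5}; that leaves 2.
At row 4, column 3: row 4 has {1,2,4}; column 3 has {2,4,5}; that leaves 3.
At row 4, column 5: row 4 has {1,2,3,4}; column 5 is empty so far; that leaves 5.
At row 5, column 1: row 5 has {2,4}; column 1 has {1,2,5}; that leaves 3.
At row 5, column 4: row 5 has {2,3,4}; column 4 has {1,2,3,4}; that leaves 5.
At row 5, column 5: row 5 has {2,3,4,5}; column 5 has {5}; that leaves 1.
At row 1, column 3: row 1 has {2,5}; column 3 has {2,3,4,5}; that leaves 1.
At row 2, column 5: row 2 has {1,2,3}; column 5 has {1,5}; that leaves 4.
At row 3, column 1: row 3 has {1,5}; column 1 has {1,2,3,5}; that leaves 4.
At row 3, column 2: row 3 has {1,4,5}; column 2 has {1,2}; that leaves 3.
At row 3, column 5: row 3 has {1,3,4,5}; column 5 has {1,4,5}; that leaves 2.
At row 1, column 2: row 1 has {1,2,5}; column 2 has {1,2,3}; that leaves 4.
At row 1, column 5: row 1 has {1,2,4,5}; column 5 has {1,2,4,5}; that leaves 3.
At row 2, column 2: row 2 has {1,2,3,4}; column 2 has {1,2,3,4}; that leaves 5.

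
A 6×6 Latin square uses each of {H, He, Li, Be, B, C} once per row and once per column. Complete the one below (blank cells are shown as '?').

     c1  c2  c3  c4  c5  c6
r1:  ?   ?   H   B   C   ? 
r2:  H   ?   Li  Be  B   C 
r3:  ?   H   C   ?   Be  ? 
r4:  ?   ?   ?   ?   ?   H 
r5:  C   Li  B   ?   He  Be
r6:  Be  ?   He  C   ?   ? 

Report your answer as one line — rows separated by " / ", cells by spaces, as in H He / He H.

Li Be H B C He / H He Li Be B C / He H C Li Be B / B C Be He Li H / C Li B H He Be / Be B He C H Li

Cell (r2,c2): row 2 has {H,Li,Be,B,C}; column 2 has {H,Li} → He.
Cell (r4,c3): row 4 has {H}; column 3 has {H,He,Li,B,C} → Be.
Cell (r4,c5): row 4 has {H,Be}; column 5 has {He,Be,B,C} → Li.
Cell (r5,c4): row 5 has {He,Li,Be,B,C}; column 4 has {Be,B,C} → H.
Cell (r6,c2): row 6 has {He,Be,C}; column 2 has {H,He,Li} → B.
Cell (r6,c5): row 6 has {He,Be,B,C}; column 5 has {He,Li,Be,B,C} → H.
Cell (r6,c6): row 6 has {H,He,Be,B,C}; column 6 has {H,Be,C} → Li.
Cell (r1,c2): row 1 has {H,B,C}; column 2 has {H,He,Li,B} → Be.
Cell (r1,c6): row 1 has {H,Be,B,C}; column 6 has {H,Li,Be,C} → He.
Cell (r3,c6): row 3 has {H,Be,C}; column 6 has {H,He,Li,Be,C} → B.
Cell (r4,c2): row 4 has {H,Li,Be}; column 2 has {H,He,Li,Be,B} → C.
Cell (r4,c4): row 4 has {H,Li,Be,C}; column 4 has {H,Be,B,C} → He.
Cell (r1,c1): row 1 has {H,He,Be,B,C}; column 1 has {H,Be,C} → Li.
Cell (r3,c1): row 3 has {H,Be,B,C}; column 1 has {H,Li,Be,C} → He.
Cell (r3,c4): row 3 has {H,He,Be,B,C}; column 4 has {H,He,Be,B,C} → Li.
Cell (r4,c1): row 4 has {H,He,Li,Be,C}; column 1 has {H,He,Li,Be,C} → B.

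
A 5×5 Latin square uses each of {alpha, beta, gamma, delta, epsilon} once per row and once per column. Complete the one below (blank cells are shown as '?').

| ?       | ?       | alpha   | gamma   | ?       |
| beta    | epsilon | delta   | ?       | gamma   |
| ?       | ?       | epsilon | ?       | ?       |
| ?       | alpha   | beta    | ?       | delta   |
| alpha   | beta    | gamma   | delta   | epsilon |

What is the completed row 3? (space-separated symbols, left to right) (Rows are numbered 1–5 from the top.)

row 1 has {alpha,gamma}; column 2 has {alpha,beta,epsilon} — only delta is left for (r1,c2).
row 1 has {alpha,gamma,delta}; column 5 has {gamma,delta,epsilon} — only beta is left for (r1,c5).
row 2 has {beta,gamma,delta,epsilon}; column 4 has {gamma,delta} — only alpha is left for (r2,c4).
row 3 has {epsilon}; column 2 has {alpha,beta,delta,epsilon} — only gamma is left for (r3,c2).
row 3 has {gamma,epsilon}; column 4 has {alpha,gamma,delta} — only beta is left for (r3,c4).
row 3 has {beta,gamma,epsilon}; column 5 has {beta,gamma,delta,epsilon} — only alpha is left for (r3,c5).
row 4 has {alpha,beta,delta}; column 4 has {alpha,beta,gamma,delta} — only epsilon is left for (r4,c4).
row 1 has {alpha,beta,gamma,delta}; column 1 has {alpha,beta} — only epsilon is left for (r1,c1).
row 3 has {alpha,beta,gamma,epsilon}; column 1 has {alpha,beta,epsilon} — only delta is left for (r3,c1).

delta gamma epsilon beta alpha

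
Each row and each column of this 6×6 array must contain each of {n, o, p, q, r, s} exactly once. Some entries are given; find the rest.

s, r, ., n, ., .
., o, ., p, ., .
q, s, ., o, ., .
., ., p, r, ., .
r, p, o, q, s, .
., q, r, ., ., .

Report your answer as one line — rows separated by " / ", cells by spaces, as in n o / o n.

s r q n o p / n o s p r q / q s n o p r / o n p r q s / r p o q s n / p q r s n o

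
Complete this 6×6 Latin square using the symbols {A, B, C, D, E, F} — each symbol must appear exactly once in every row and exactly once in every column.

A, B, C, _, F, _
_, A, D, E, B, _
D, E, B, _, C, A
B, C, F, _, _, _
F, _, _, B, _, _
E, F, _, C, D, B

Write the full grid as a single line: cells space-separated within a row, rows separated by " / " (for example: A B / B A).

A B C D F E / C A D E B F / D E B F C A / B C F A E D / F D E B A C / E F A C D B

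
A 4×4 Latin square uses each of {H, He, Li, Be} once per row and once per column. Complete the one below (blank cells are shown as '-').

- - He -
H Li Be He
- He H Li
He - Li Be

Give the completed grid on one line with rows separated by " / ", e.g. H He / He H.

Li Be He H / H Li Be He / Be He H Li / He H Li Be

At row 1, column 4: row 1 has {He}; column 4 has {He,Li,Be}; that leaves H.
At row 3, column 1: row 3 has {H,He,Li}; column 1 has {H,He}; that leaves Be.
At row 4, column 2: row 4 has {He,Li,Be}; column 2 has {He,Li}; that leaves H.
At row 1, column 1: row 1 has {H,He}; column 1 has {H,He,Be}; that leaves Li.
At row 1, column 2: row 1 has {H,He,Li}; column 2 has {H,He,Li}; that leaves Be.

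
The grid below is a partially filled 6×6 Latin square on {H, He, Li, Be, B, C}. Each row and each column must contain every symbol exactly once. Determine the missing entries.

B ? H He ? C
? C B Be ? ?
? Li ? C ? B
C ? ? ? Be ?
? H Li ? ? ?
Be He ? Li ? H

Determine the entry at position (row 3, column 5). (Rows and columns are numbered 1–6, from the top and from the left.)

Cell (r1,c2): row 1 has {H,He,B,C}; column 2 has {H,He,Li,C} → Be.
Cell (r1,c5): row 1 has {H,He,Be,B,C}; column 5 has {Be} → Li.
Cell (r4,c2): row 4 has {Be,C}; column 2 has {H,He,Li,Be,C} → B.
Cell (r4,c3): row 4 has {Be,B,C}; column 3 has {H,Li,B} → He.
Cell (r4,c4): row 4 has {He,Be,B,C}; column 4 has {He,Li,Be,C} → H.
Cell (r4,c6): row 4 has {H,He,Be,B,C}; column 6 has {H,B,C} → Li.
Cell (r5,c1): row 5 has {H,Li}; column 1 has {Be,B,C} → He.
Cell (r5,c4): row 5 has {H,He,Li}; column 4 has {H,He,Li,Be,C} → B.
Cell (r5,c5): row 5 has {H,He,Li,B}; column 5 has {Li,Be} → C.
Cell (r5,c6): row 5 has {H,He,Li,B,C}; column 6 has {H,Li,B,C} → Be.
Cell (r6,c3): row 6 has {H,He,Li,Be}; column 3 has {H,He,Li,B} → C.
Cell (r6,c5): row 6 has {H,He,Li,Be,C}; column 5 has {Li,Be,C} → B.
Cell (r2,c6): row 2 has {Be,B,C}; column 6 has {H,Li,Be,B,C} → He.
Cell (r3,c1): row 3 has {Li,B,C}; column 1 has {He,Be,B,C} → H.
Cell (r3,c3): row 3 has {H,Li,B,C}; column 3 has {H,He,Li,B,C} → Be.
Cell (r3,c5): row 3 has {H,Li,Be,B,C}; column 5 has {Li,Be,B,C} → He.

He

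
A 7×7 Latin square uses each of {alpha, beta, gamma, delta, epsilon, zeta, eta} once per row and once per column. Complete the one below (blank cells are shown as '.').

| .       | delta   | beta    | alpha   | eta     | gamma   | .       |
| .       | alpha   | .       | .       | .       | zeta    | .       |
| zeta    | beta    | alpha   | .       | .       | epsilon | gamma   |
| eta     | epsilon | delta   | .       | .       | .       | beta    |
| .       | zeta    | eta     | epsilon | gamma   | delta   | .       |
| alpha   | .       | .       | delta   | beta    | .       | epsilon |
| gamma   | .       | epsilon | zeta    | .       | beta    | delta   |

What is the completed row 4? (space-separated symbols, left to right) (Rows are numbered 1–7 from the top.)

eta epsilon delta gamma zeta alpha beta

(r1,c1): row 1 has {alpha,beta,gamma,delta,eta}; column 1 has {alpha,gamma,zeta,eta}, so it must be epsilon.
(r1,c7): row 1 has {alpha,beta,gamma,delta,epsilon,eta}; column 7 has {beta,gamma,delta,epsilon}, so it must be zeta.
(r2,c3): row 2 has {alpha,zeta}; column 3 has {alpha,beta,delta,epsilon,eta}, so it must be gamma.
(r2,c7): row 2 has {alpha,gamma,zeta}; column 7 has {beta,gamma,delta,epsilon,zeta}, so it must be eta.
(r3,c4): row 3 has {alpha,beta,gamma,epsilon,zeta}; column 4 has {alpha,delta,epsilon,zeta}, so it must be eta.
(r3,c5): row 3 has {alpha,beta,gamma,epsilon,zeta,eta}; column 5 has {beta,gamma,eta}, so it must be delta.
(r4,c4): row 4 has {beta,delta,epsilon,eta}; column 4 has {alpha,delta,epsilon,zeta,eta}, so it must be gamma.
(r4,c6): row 4 has {beta,gamma,delta,epsilon,eta}; column 6 has {beta,gamma,delta,epsilon,zeta}, so it must be alpha.
(r5,c1): row 5 has {gamma,delta,epsilon,zeta,eta}; column 1 has {alpha,gamma,epsilon,zeta,eta}, so it must be beta.
(r5,c7): row 5 has {beta,gamma,delta,epsilon,zeta,eta}; column 7 has {beta,gamma,delta,epsilon,zeta,eta}, so it must be alpha.
(r6,c3): row 6 has {alpha,beta,delta,epsilon}; column 3 has {alpha,beta,gamma,delta,epsilon,eta}, so it must be zeta.
(r6,c6): row 6 has {alpha,beta,delta,epsilon,zeta}; column 6 has {alpha,beta,gamma,delta,epsilon,zeta}, so it must be eta.
(r7,c2): row 7 has {beta,gamma,delta,epsilon,zeta}; column 2 has {alpha,beta,delta,epsilon,zeta}, so it must be eta.
(r7,c5): row 7 has {beta,gamma,delta,epsilon,zeta,eta}; column 5 has {beta,gamma,delta,eta}, so it must be alpha.
(r2,c1): row 2 has {alpha,gamma,zeta,eta}; column 1 has {alpha,beta,gamma,epsilon,zeta,eta}, so it must be delta.
(r2,c4): row 2 has {alpha,gamma,delta,zeta,eta}; column 4 has {alpha,gamma,delta,epsilon,zeta,eta}, so it must be beta.
(r2,c5): row 2 has {alpha,beta,gamma,delta,zeta,eta}; column 5 has {alpha,beta,gamma,delta,eta}, so it must be epsilon.
(r4,c5): row 4 has {alpha,beta,gamma,delta,epsilon,eta}; column 5 has {alpha,beta,gamma,delta,epsilon,eta}, so it must be zeta.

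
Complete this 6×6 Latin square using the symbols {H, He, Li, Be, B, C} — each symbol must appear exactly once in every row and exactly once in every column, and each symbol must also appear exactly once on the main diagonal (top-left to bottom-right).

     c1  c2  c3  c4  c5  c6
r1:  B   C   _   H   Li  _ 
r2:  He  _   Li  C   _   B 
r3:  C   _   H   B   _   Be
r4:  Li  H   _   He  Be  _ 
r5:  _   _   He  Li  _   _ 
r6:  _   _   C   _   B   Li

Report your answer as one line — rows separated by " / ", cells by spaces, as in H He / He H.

B C Be H Li He / He Be Li C H B / C Li H B He Be / Li H B He Be C / Be B He Li C H / H He C Be B Li

At row 1, column 3: row 1 has {H,Li,B,C}; column 3 has {H,He,Li,C}; that leaves Be.
At row 1, column 6: row 1 has {H,Li,Be,B,C}; column 6 has {Li,Be,B}; that leaves He.
At row 2, column 2: row 2 has {He,Li,B,C}; column 2 has {H,C}; the diagonal has {H,He,Li,B}; that leaves Be.
At row 2, column 5: row 2 has {He,Li,Be,B,C}; column 5 has {Li,Be,B}; that leaves H.
At row 3, column 5: row 3 has {H,Be,B,C}; column 5 has {H,Li,Be,B}; that leaves He.
At row 4, column 3: row 4 has {H,He,Li,Be}; column 3 has {H,He,Li,Be,C}; that leaves B.
At row 4, column 6: row 4 has {H,He,Li,Be,B}; column 6 has {He,Li,Be,B}; that leaves C.
At row 5, column 2: row 5 has {He,Li}; column 2 has {H,Be,C}; that leaves B.
At row 5, column 5: row 5 has {He,Li,B}; column 5 has {H,He,Li,Be,B}; the diagonal has {H,He,Li,Be,B}; that leaves C.
At row 5, column 6: row 5 has {He,Li,B,C}; column 6 has {He,Li,Be,B,C}; that leaves H.
At row 6, column 2: row 6 has {Li,B,C}; column 2 has {H,Be,B,C}; that leaves He.
At row 6, column 4: row 6 has {He,Li,B,C}; column 4 has {H,He,Li,B,C}; that leaves Be.
At row 3, column 2: row 3 has {H,He,Be,B,C}; column 2 has {H,He,Be,B,C}; that leaves Li.
At row 5, column 1: row 5 has {H,He,Li,B,C}; column 1 has {He,Li,B,C}; that leaves Be.
At row 6, column 1: row 6 has {He,Li,Be,B,C}; column 1 has {He,Li,Be,B,C}; that leaves H.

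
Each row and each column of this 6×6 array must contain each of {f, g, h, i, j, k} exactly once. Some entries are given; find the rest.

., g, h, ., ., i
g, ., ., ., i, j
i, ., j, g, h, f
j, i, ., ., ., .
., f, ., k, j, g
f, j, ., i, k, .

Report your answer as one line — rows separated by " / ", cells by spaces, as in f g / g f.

k g h j f i / g h k f i j / i k j g h f / j i f h g k / h f i k j g / f j g i k h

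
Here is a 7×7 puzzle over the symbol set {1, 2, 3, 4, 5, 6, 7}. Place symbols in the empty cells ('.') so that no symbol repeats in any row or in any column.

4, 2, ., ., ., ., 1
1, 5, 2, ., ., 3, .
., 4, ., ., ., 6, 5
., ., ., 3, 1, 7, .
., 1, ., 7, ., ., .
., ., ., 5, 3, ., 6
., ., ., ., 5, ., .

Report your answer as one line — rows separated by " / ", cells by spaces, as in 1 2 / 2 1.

4 2 3 6 7 5 1 / 1 5 2 4 6 3 7 / 3 4 7 1 2 6 5 / 5 6 4 3 1 7 2 / 6 1 5 7 4 2 3 / 2 7 1 5 3 4 6 / 7 3 6 2 5 1 4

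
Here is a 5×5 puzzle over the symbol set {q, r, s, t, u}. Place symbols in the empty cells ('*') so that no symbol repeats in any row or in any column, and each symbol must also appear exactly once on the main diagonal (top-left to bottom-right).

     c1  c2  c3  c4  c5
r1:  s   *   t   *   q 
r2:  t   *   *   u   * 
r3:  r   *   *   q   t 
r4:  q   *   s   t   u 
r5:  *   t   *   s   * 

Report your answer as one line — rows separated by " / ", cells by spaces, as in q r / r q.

s u t r q / t q r u s / r s u q t / q r s t u / u t q s r

At row 1, column 4: row 1 has {q,s,t}; column 4 has {q,s,t,u}; that leaves r.
At row 3, column 3: row 3 has {q,r,t}; column 3 has {s,t}; the diagonal has {s,t}; that leaves u.
At row 4, column 2: row 4 has {q,s,t,u}; column 2 has {t}; that leaves r.
At row 5, column 1: row 5 has {s,t}; column 1 has {q,r,s,t}; that leaves u.
At row 5, column 5: row 5 has {s,t,u}; column 5 has {q,t,u}; the diagonal has {s,t,u}; that leaves r.
At row 1, column 2: row 1 has {q,r,s,t}; column 2 has {r,t}; that leaves u.
At row 2, column 2: row 2 has {t,u}; column 2 has {r,t,u}; the diagonal has {r,s,t,u}; that leaves q.
At row 2, column 3: row 2 has {q,t,u}; column 3 has {s,t,u}; that leaves r.
At row 2, column 5: row 2 has {q,r,t,u}; column 5 has {q,r,t,u}; that leaves s.
At row 3, column 2: row 3 has {q,r,t,u}; column 2 has {q,r,t,u}; that leaves s.
At row 5, column 3: row 5 has {r,s,t,u}; column 3 has {r,s,t,u}; that leaves q.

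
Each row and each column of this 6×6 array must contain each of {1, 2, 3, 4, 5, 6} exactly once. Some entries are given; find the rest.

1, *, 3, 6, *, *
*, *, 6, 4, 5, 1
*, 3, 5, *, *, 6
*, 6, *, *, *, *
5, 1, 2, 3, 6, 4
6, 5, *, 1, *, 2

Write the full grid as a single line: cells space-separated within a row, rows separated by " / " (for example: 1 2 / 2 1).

row 1 has {1,3,6}; column 6 has {1,2,4,6} — only 5 is left for (r1,c6).
row 2 has {1,4,5,6}; column 2 has {1,3,5,6} — only 2 is left for (r2,c2).
row 3 has {3,5,6}; column 4 has {1,3,4,6} — only 2 is left for (r3,c4).
row 4 has {6}; column 4 has {1,2,3,4,6} — only 5 is left for (r4,c4).
row 4 has {5,6}; column 6 has {1,2,4,5,6} — only 3 is left for (r4,c6).
row 6 has {1,2,5,6}; column 3 has {2,3,5,6} — only 4 is left for (r6,c3).
row 6 has {1,2,4,5,6}; column 5 has {5,6} — only 3 is left for (r6,c5).
row 1 has {1,3,5,6}; column 2 has {1,2,3,5,6} — only 4 is left for (r1,c2).
row 1 has {1,3,4,5,6}; column 5 has {3,5,6} — only 2 is left for (r1,c5).
row 2 has {1,2,4,5,6}; column 1 has {1,5,6} — only 3 is left for (r2,c1).
row 3 has {2,3,5,6}; column 1 has {1,3,5,6} — only 4 is left for (r3,c1).
row 3 has {2,3,4,5,6}; column 5 has {2,3,5,6} — only 1 is left for (r3,c5).
row 4 has {3,5,6}; column 1 has {1,3,4,5,6} — only 2 is left for (r4,c1).
row 4 has {2,3,5,6}; column 3 has {2,3,4,5,6} — only 1 is left for (r4,c3).
row 4 has {1,2,3,5,6}; column 5 has {1,2,3,5,6} — only 4 is left for (r4,c5).

1 4 3 6 2 5 / 3 2 6 4 5 1 / 4 3 5 2 1 6 / 2 6 1 5 4 3 / 5 1 2 3 6 4 / 6 5 4 1 3 2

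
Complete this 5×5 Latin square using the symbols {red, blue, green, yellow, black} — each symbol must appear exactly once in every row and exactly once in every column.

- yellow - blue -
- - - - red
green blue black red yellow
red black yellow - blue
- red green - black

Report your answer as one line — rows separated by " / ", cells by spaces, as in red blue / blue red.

(r1,c1) = black
(r1,c3) = red
(r1,c5) = green
(r2,c2) = green
(r2,c3) = blue
(r4,c4) = green
(r5,c4) = yellow
(r2,c1) = yellow
(r2,c4) = black
(r5,c1) = blue

black yellow red blue green / yellow green blue black red / green blue black red yellow / red black yellow green blue / blue red green yellow black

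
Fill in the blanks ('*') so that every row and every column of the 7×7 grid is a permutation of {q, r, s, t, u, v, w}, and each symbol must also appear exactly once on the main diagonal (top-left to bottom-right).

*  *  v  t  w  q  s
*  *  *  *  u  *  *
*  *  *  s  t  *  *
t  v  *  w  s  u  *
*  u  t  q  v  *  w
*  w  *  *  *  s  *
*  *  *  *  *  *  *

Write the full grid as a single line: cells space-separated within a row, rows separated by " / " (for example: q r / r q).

u r v t w q s / q t s r u w v / w q r s t v u / t v q w s u r / s u t q v r w / r w u v q s t / v s w u r t q

(r1,c2) = r
(r3,c2) = q
(r5,c6) = r
(r1,c1) = u
(r2,c2) = t
(r3,c3) = r
(r4,c3) = q
(r4,c7) = r
(r5,c1) = s
(r6,c3) = u
(r7,c2) = s
(r7,c3) = w
(r7,c7) = q
(r2,c3) = s
(r2,c7) = v
(r3,c7) = u
(r6,c7) = t
(r7,c5) = r
(r2,c4) = r
(r2,c6) = w
(r3,c6) = v
(r6,c4) = v
(r6,c5) = q
(r7,c1) = v
(r7,c4) = u
(r7,c6) = t
(r2,c1) = q
(r3,c1) = w
(r6,c1) = r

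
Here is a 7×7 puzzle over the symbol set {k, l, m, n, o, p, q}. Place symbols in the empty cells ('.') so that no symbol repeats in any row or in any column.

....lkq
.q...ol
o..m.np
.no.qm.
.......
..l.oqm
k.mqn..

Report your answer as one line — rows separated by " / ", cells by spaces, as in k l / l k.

n m p o l k q / m q n k p o l / o l q m k n p / l n o p q m k / q o k l m p n / p k l n o q m / k p m q n l o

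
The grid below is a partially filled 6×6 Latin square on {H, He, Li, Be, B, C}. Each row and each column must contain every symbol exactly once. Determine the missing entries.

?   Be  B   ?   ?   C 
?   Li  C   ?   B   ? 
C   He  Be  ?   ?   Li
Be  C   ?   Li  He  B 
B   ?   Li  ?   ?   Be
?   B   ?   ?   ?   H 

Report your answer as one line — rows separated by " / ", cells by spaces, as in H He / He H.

He Be B H Li C / H Li C Be B He / C He Be B H Li / Be C H Li He B / B H Li He C Be / Li B He C Be H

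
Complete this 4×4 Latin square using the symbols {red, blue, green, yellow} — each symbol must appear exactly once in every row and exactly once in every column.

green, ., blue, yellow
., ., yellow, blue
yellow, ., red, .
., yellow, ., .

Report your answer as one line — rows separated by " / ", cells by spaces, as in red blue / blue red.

Cell (r1,c2): row 1 has {blue,green,yellow}; column 2 has {yellow} → red.
Cell (r2,c1): row 2 has {blue,yellow}; column 1 has {green,yellow} → red.
Cell (r2,c2): row 2 has {red,blue,yellow}; column 2 has {red,yellow} → green.
Cell (r3,c2): row 3 has {red,yellow}; column 2 has {red,green,yellow} → blue.
Cell (r3,c4): row 3 has {red,blue,yellow}; column 4 has {blue,yellow} → green.
Cell (r4,c1): row 4 has {yellow}; column 1 has {red,green,yellow} → blue.
Cell (r4,c3): row 4 has {blue,yellow}; column 3 has {red,blue,yellow} → green.
Cell (r4,c4): row 4 has {blue,green,yellow}; column 4 has {blue,green,yellow} → red.

green red blue yellow / red green yellow blue / yellow blue red green / blue yellow green red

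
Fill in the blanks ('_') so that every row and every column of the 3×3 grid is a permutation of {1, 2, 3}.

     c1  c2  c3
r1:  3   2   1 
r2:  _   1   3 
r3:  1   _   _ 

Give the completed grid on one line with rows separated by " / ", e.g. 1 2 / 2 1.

3 2 1 / 2 1 3 / 1 3 2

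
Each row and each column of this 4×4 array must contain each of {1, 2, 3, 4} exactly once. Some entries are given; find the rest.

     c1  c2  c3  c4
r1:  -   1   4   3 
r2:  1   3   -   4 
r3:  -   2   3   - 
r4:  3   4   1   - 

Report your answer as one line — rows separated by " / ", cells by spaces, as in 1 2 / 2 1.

2 1 4 3 / 1 3 2 4 / 4 2 3 1 / 3 4 1 2

(r1,c1) = 2
(r2,c3) = 2
(r3,c1) = 4
(r3,c4) = 1
(r4,c4) = 2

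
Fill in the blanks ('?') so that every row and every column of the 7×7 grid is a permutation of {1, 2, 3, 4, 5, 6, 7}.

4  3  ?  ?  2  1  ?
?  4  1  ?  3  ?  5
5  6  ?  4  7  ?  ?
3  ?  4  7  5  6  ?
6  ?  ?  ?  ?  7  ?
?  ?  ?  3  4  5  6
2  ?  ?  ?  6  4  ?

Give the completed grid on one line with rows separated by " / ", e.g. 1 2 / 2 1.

4 3 6 5 2 1 7 / 7 4 1 6 3 2 5 / 5 6 2 4 7 3 1 / 3 1 4 7 5 6 2 / 6 5 3 2 1 7 4 / 1 2 7 3 4 5 6 / 2 7 5 1 6 4 3

(r1,c7) = 7
(r2,c1) = 7
(r2,c6) = 2
(r3,c6) = 3
(r5,c5) = 1
(r6,c1) = 1
(r2,c4) = 6
(r3,c3) = 2
(r3,c7) = 1
(r4,c7) = 2
(r6,c3) = 7
(r7,c7) = 3
(r1,c4) = 5
(r4,c2) = 1
(r5,c4) = 2
(r5,c7) = 4
(r6,c2) = 2
(r7,c3) = 5
(r7,c4) = 1
(r1,c3) = 6
(r5,c2) = 5
(r5,c3) = 3
(r7,c2) = 7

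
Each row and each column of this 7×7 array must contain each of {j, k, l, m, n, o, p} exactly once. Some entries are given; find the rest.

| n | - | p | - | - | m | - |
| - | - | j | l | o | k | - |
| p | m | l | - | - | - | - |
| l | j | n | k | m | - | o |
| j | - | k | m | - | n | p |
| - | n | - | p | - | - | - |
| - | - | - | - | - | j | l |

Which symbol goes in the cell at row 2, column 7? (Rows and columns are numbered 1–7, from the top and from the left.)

n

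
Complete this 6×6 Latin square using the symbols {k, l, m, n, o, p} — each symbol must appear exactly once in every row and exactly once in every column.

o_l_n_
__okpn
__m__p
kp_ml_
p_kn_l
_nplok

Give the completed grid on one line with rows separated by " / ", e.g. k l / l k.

(r1,c4): row 1 has {l,n,o}; column 4 has {k,l,m,n}, so it must be p.
(r1,c6): row 1 has {l,n,o,p}; column 6 has {k,l,n,p}, so it must be m.
(r3,c4): row 3 has {m,p}; column 4 has {k,l,m,n,p}, so it must be o.
(r3,c5): row 3 has {m,o,p}; column 5 has {l,n,o,p}, so it must be k.
(r4,c3): row 4 has {k,l,m,p}; column 3 has {k,l,m,o,p}, so it must be n.
(r4,c6): row 4 has {k,l,m,n,p}; column 6 has {k,l,m,n,p}, so it must be o.
(r5,c5): row 5 has {k,l,n,p}; column 5 has {k,l,n,o,p}, so it must be m.
(r6,c1): row 6 has {k,l,n,o,p}; column 1 has {k,o,p}, so it must be m.
(r1,c2): row 1 has {l,m,n,o,p}; column 2 has {n,p}, so it must be k.
(r2,c1): row 2 has {k,n,o,p}; column 1 has {k,m,o,p}, so it must be l.
(r2,c2): row 2 has {k,l,n,o,p}; column 2 has {k,n,p}, so it must be m.
(r3,c1): row 3 has {k,m,o,p}; column 1 has {k,l,m,o,p}, so it must be n.
(r3,c2): row 3 has {k,m,n,o,p}; column 2 has {k,m,n,p}, so it must be l.
(r5,c2): row 5 has {k,l,m,n,p}; column 2 has {k,l,m,n,p}, so it must be o.

o k l p n m / l m o k p n / n l m o k p / k p n m l o / p o k n m l / m n p l o k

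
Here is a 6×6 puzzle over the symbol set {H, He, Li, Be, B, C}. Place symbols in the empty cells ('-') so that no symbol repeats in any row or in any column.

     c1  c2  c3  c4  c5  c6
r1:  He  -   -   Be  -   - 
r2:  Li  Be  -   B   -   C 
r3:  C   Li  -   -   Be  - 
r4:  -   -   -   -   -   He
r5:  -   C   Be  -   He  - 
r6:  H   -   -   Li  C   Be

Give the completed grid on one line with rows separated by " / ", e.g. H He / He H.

He B C Be Li H / Li Be He B H C / C Li H He Be B / Be H Li C B He / B C Be H He Li / H He B Li C Be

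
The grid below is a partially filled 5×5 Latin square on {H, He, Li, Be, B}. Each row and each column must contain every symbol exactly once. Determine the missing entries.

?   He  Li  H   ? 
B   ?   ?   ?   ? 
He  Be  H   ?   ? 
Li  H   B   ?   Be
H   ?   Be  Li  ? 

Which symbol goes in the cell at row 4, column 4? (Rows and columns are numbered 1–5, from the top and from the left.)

He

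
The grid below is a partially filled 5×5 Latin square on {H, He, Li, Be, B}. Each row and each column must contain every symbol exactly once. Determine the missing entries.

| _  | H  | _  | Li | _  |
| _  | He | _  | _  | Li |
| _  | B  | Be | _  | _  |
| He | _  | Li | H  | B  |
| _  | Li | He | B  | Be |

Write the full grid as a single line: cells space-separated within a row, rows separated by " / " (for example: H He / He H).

Be H B Li He / B He H Be Li / Li B Be He H / He Be Li H B / H Li He B Be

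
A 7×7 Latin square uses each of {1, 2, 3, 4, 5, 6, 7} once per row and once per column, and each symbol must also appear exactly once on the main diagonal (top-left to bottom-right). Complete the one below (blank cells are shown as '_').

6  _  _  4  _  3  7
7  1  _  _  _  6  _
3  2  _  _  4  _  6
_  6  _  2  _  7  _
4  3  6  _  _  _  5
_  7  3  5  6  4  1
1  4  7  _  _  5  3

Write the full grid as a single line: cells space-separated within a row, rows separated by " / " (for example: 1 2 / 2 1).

6 5 2 4 1 3 7 / 7 1 4 3 5 6 2 / 3 2 5 7 4 1 6 / 5 6 1 2 3 7 4 / 4 3 6 1 7 2 5 / 2 7 3 5 6 4 1 / 1 4 7 6 2 5 3

(r1,c2): row 1 has {3,4,6,7}; column 2 has {1,2,3,4,6,7}, so it must be 5.
(r2,c4): row 2 has {1,6,7}; column 4 has {2,4,5}, so it must be 3.
(r3,c3): row 3 has {2,3,4,6}; column 3 has {3,6,7}; the diagonal has {1,2,3,4,6}, so it must be 5.
(r3,c6): row 3 has {2,3,4,5,6}; column 6 has {3,4,5,6,7}, so it must be 1.
(r4,c1): row 4 has {2,6,7}; column 1 has {1,3,4,6,7}, so it must be 5.
(r4,c7): row 4 has {2,5,6,7}; column 7 has {1,3,5,6,7}, so it must be 4.
(r5,c5): row 5 has {3,4,5,6}; column 5 has {4,6}; the diagonal has {1,2,3,4,5,6}, so it must be 7.
(r5,c6): row 5 has {3,4,5,6,7}; column 6 has {1,3,4,5,6,7}, so it must be 2.
(r6,c1): row 6 has {1,3,4,5,6,7}; column 1 has {1,3,4,5,6,7}, so it must be 2.
(r7,c4): row 7 has {1,3,4,5,7}; column 4 has {2,3,4,5}, so it must be 6.
(r7,c5): row 7 has {1,3,4,5,6,7}; column 5 has {4,6,7}, so it must be 2.
(r1,c5): row 1 has {3,4,5,6,7}; column 5 has {2,4,6,7}, so it must be 1.
(r2,c5): row 2 has {1,3,6,7}; column 5 has {1,2,4,6,7}, so it must be 5.
(r2,c7): row 2 has {1,3,5,6,7}; column 7 has {1,3,4,5,6,7}, so it must be 2.
(r3,c4): row 3 has {1,2,3,4,5,6}; column 4 has {2,3,4,5,6}, so it must be 7.
(r4,c3): row 4 has {2,4,5,6,7}; column 3 has {3,5,6,7}, so it must be 1.
(r4,c5): row 4 has {1,2,4,5,6,7}; column 5 has {1,2,4,5,6,7}, so it must be 3.
(r5,c4): row 5 has {2,3,4,5,6,7}; column 4 has {2,3,4,5,6,7}, so it must be 1.
(r1,c3): row 1 has {1,3,4,5,6,7}; column 3 has {1,3,5,6,7}, so it must be 2.
(r2,c3): row 2 has {1,2,3,5,6,7}; column 3 has {1,2,3,5,6,7}, so it must be 4.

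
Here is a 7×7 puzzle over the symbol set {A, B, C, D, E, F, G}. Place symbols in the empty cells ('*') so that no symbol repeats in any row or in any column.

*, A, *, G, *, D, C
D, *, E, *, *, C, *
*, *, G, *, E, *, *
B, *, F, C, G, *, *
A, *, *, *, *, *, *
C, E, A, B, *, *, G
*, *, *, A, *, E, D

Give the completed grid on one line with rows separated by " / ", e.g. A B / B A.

E A B G F D C / D G E F A C B / F C G D E B A / B D F C G A E / A B D E C G F / C E A B D F G / G F C A B E D

(r1,c3) = B
(r1,c5) = F
(r2,c4) = F
(r3,c1) = F
(r3,c4) = D
(r4,c2) = D
(r4,c6) = A
(r4,c7) = E
(r5,c4) = E
(r6,c5) = D
(r6,c6) = F
(r7,c1) = G
(r7,c3) = C
(r7,c5) = B
(r1,c1) = E
(r2,c5) = A
(r2,c7) = B
(r3,c6) = B
(r3,c7) = A
(r5,c3) = D
(r5,c5) = C
(r5,c6) = G
(r5,c7) = F
(r7,c2) = F
(r2,c2) = G
(r3,c2) = C
(r5,c2) = B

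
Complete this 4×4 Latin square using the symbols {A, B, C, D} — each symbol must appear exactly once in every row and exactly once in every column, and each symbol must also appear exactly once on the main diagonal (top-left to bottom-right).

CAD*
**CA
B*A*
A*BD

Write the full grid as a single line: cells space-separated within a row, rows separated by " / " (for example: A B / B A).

C A D B / D B C A / B D A C / A C B D

(r1,c4): row 1 has {A,C,D}; column 4 has {A,D}, so it must be B.
(r2,c1): row 2 has {A,C}; column 1 has {A,B,C}, so it must be D.
(r2,c2): row 2 has {A,C,D}; column 2 has {A}; the diagonal has {A,C,D}, so it must be B.
(r3,c4): row 3 has {A,B}; column 4 has {A,B,D}, so it must be C.
(r4,c2): row 4 has {A,B,D}; column 2 has {A,B}, so it must be C.
(r3,c2): row 3 has {A,B,C}; column 2 has {A,B,C}, so it must be D.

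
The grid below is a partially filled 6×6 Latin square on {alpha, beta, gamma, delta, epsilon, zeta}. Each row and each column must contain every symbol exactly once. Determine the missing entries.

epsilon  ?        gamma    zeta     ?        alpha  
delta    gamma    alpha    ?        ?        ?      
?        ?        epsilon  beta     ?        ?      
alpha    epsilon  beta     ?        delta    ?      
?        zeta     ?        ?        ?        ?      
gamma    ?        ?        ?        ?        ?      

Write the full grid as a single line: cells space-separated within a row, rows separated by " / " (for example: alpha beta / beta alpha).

(r1,c5) = beta
(r2,c4) = epsilon
(r2,c5) = zeta
(r2,c6) = beta
(r3,c1) = zeta
(r4,c4) = gamma
(r4,c6) = zeta
(r5,c1) = beta
(r5,c3) = delta
(r5,c4) = alpha
(r6,c3) = zeta
(r6,c4) = delta
(r6,c6) = epsilon
(r1,c2) = delta
(r3,c2) = alpha
(r3,c5) = gamma
(r3,c6) = delta
(r5,c5) = epsilon
(r5,c6) = gamma
(r6,c2) = beta
(r6,c5) = alpha

epsilon delta gamma zeta beta alpha / delta gamma alpha epsilon zeta beta / zeta alpha epsilon beta gamma delta / alpha epsilon beta gamma delta zeta / beta zeta delta alpha epsilon gamma / gamma beta zeta delta alpha epsilon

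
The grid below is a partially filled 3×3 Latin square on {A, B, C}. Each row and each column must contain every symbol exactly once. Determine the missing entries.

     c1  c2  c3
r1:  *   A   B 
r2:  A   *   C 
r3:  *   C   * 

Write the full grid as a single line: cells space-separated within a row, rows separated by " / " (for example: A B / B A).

row 1 has {A,B}; column 1 has {A} — only C is left for (r1,c1).
row 2 has {A,C}; column 2 has {A,C} — only B is left for (r2,c2).
row 3 has {C}; column 1 has {A,C} — only B is left for (r3,c1).
row 3 has {B,C}; column 3 has {B,C} — only A is left for (r3,c3).

C A B / A B C / B C A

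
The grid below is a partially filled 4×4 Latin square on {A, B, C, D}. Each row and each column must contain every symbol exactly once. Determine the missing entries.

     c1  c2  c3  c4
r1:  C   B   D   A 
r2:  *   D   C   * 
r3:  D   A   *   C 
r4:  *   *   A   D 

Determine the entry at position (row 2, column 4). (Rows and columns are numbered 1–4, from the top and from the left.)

B

(r2,c4): row 2 has {C,D}; column 4 has {A,C,D}, so it must be B.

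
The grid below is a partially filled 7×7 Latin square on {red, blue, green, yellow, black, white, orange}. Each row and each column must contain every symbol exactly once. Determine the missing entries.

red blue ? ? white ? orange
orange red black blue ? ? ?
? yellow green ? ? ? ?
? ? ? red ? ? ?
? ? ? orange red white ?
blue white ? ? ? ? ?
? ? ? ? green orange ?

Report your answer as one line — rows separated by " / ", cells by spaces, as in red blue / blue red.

red blue yellow green white black orange / orange red black blue yellow green white / white yellow green black orange blue red / green orange white red blue yellow black / black green blue orange red white yellow / blue white orange yellow black red green / yellow black red white green orange blue

Cell (r1,c3): row 1 has {red,blue,white,orange}; column 3 has {green,black} → yellow.
Cell (r2,c5): row 2 has {red,blue,black,orange}; column 5 has {red,green,white} → yellow.
Cell (r2,c6): row 2 has {red,blue,yellow,black,orange}; column 6 has {white,orange} → green.
Cell (r2,c7): row 2 has {red,blue,green,yellow,black,orange}; column 7 has {orange} → white.
Cell (r5,c3): row 5 has {red,white,orange}; column 3 has {green,yellow,black} → blue.
Cell (r7,c2): row 7 has {green,orange}; column 2 has {red,blue,yellow,white} → black.
Cell (r1,c6): row 1 has {red,blue,yellow,white,orange}; column 6 has {green,white,orange} → black.
Cell (r5,c2): row 5 has {red,blue,white,orange}; column 2 has {red,blue,yellow,black,white} → green.
Cell (r1,c4): row 1 has {red,blue,yellow,black,white,orange}; column 4 has {red,blue,orange} → green.
Cell (r4,c2): row 4 has {red}; column 2 has {red,blue,green,yellow,black,white} → orange.
Cell (r4,c3): row 4 has {red,orange}; column 3 has {blue,green,yellow,black} → white.
Cell (r7,c3): row 7 has {green,black,orange}; column 3 has {blue,green,yellow,black,white} → red.
Cell (r6,c3): row 6 has {blue,white}; column 3 has {red,blue,green,yellow,black,white} → orange.
Cell (r6,c5): row 6 has {blue,white,orange}; column 5 has {red,green,yellow,white} → black.
Cell (r4,c5): row 4 has {red,white,orange}; column 5 has {red,green,yellow,black,white} → blue.
Cell (r4,c6): row 4 has {red,blue,white,orange}; column 6 has {green,black,white,orange} → yellow.
Cell (r6,c4): row 6 has {blue,black,white,orange}; column 4 has {red,blue,green,orange} → yellow.
Cell (r6,c6): row 6 has {blue,yellow,black,white,orange}; column 6 has {green,yellow,black,white,orange} → red.
Cell (r6,c7): row 6 has {red,blue,yellow,black,white,orange}; column 7 has {white,orange} → green.
Cell (r7,c4): row 7 has {red,green,black,orange}; column 4 has {red,blue,green,yellow,orange} → white.
Cell (r3,c4): row 3 has {green,yellow}; column 4 has {red,blue,green,yellow,white,orange} → black.
Cell (r3,c5): row 3 has {green,yellow,black}; column 5 has {red,blue,green,yellow,black,white} → orange.
Cell (r3,c6): row 3 has {green,yellow,black,orange}; column 6 has {red,green,yellow,black,white,orange} → blue.
Cell (r3,c7): row 3 has {blue,green,yellow,black,orange}; column 7 has {green,white,orange} → red.
Cell (r4,c7): row 4 has {red,blue,yellow,white,orange}; column 7 has {red,green,white,orange} → black.
Cell (r5,c7): row 5 has {red,blue,green,white,orange}; column 7 has {red,green,black,white,orange} → yellow.
Cell (r7,c1): row 7 has {red,green,black,white,orange}; column 1 has {red,blue,orange} → yellow.
Cell (r7,c7): row 7 has {red,green,yellow,black,white,orange}; column 7 has {red,green,yellow,black,white,orange} → blue.
Cell (r3,c1): row 3 has {red,blue,green,yellow,black,orange}; column 1 has {red,blue,yellow,orange} → white.
Cell (r4,c1): row 4 has {red,blue,yellow,black,white,orange}; column 1 has {red,blue,yellow,white,orange} → green.
Cell (r5,c1): row 5 has {red,blue,green,yellow,white,orange}; column 1 has {red,blue,green,yellow,white,orange} → black.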